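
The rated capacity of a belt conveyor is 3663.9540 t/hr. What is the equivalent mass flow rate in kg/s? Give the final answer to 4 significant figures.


m_dot = 3663.9540 * 1000 / 3600
m_dot = 1018 kg/s


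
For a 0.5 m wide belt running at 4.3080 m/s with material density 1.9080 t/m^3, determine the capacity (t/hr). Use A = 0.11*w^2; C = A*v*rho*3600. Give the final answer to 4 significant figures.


A = 0.11 * 0.5^2 = 0.0275 m^2
C = 0.0275 * 4.3080 * 1.9080 * 3600
C = 813.7 t/hr


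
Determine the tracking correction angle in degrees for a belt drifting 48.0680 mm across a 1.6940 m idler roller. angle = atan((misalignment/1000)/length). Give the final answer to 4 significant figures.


misalign_m = 48.0680 / 1000 = 0.048068 m
angle = atan(0.048068 / 1.6940)
angle = 1.625 deg


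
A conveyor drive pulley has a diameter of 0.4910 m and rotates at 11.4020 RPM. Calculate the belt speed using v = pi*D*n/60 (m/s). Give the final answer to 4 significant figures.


v = pi * 0.4910 * 11.4020 / 60
v = 0.2931 m/s


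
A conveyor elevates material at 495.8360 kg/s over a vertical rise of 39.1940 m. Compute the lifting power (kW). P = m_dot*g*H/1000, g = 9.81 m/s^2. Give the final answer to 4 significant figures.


P = 495.8360 * 9.81 * 39.1940 / 1000
P = 190.6 kW


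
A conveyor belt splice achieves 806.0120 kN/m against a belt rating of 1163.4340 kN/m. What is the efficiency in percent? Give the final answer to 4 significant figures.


Eff = 806.0120 / 1163.4340 * 100
Eff = 69.28 %


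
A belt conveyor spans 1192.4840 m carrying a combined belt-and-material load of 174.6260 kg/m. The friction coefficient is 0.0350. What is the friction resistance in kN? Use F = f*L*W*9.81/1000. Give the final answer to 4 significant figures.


F = 0.0350 * 1192.4840 * 174.6260 * 9.81 / 1000
F = 71.50 kN


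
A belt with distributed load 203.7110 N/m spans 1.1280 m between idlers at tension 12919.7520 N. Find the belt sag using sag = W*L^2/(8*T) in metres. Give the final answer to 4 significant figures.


sag = 203.7110 * 1.1280^2 / (8 * 12919.7520)
sag = 0.002508 m


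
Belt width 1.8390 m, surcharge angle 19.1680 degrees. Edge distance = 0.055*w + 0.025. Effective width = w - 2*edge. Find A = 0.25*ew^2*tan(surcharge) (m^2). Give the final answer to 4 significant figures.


edge = 0.055*1.8390 + 0.025 = 0.126145 m
ew = 1.8390 - 2*0.126145 = 1.58671 m
A = 0.25 * 1.58671^2 * tan(19.1680 deg)
A = 0.2188 m^2


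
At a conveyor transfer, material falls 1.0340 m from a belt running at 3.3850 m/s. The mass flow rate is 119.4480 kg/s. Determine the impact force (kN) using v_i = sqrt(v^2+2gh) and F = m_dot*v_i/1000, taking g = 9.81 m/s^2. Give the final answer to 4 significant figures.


v_i = sqrt(3.3850^2 + 2*9.81*1.0340) = 5.6343 m/s
F = 119.4480 * 5.6343 / 1000
F = 0.6730 kN


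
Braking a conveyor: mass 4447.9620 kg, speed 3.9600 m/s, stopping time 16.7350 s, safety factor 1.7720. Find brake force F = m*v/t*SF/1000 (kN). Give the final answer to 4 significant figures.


F = 4447.9620 * 3.9600 / 16.7350 * 1.7720 / 1000
F = 1.865 kN


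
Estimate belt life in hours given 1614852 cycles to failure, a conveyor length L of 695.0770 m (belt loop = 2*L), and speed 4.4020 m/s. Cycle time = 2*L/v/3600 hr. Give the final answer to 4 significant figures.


cycle_time = 2 * 695.0770 / 4.4020 / 3600 = 0.0877224 hr
life = 1614852 * 0.0877224 = 141700 hours


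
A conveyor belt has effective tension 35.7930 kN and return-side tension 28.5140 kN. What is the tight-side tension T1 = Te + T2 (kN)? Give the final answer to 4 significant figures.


T1 = Te + T2 = 35.7930 + 28.5140
T1 = 64.31 kN


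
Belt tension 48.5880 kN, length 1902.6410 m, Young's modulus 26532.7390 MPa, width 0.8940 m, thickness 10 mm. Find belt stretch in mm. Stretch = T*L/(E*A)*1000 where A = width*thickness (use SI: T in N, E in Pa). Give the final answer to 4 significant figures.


A = 0.8940 * 0.01 = 0.00894 m^2
Stretch = 48.5880*1000 * 1902.6410 / (26532.7390e6 * 0.00894) * 1000
Stretch = 389.7 mm


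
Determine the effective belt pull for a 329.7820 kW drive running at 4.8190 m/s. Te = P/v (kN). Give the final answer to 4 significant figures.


Te = P / v = 329.7820 / 4.8190
Te = 68.43 kN


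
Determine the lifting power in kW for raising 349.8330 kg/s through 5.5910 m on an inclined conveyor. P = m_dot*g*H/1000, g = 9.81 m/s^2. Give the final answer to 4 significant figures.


P = 349.8330 * 9.81 * 5.5910 / 1000
P = 19.19 kW


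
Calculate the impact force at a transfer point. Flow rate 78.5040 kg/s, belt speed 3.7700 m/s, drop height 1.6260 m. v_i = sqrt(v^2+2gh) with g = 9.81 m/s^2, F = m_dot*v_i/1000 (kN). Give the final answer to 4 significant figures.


v_i = sqrt(3.7700^2 + 2*9.81*1.6260) = 6.7908 m/s
F = 78.5040 * 6.7908 / 1000
F = 0.5331 kN


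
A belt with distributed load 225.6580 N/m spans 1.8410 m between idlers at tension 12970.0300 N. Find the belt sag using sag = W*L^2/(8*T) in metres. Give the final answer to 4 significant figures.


sag = 225.6580 * 1.8410^2 / (8 * 12970.0300)
sag = 0.007371 m


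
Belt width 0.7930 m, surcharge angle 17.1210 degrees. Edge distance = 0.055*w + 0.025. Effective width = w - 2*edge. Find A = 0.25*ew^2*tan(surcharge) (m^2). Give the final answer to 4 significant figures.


edge = 0.055*0.7930 + 0.025 = 0.068615 m
ew = 0.7930 - 2*0.068615 = 0.65577 m
A = 0.25 * 0.65577^2 * tan(17.1210 deg)
A = 0.03312 m^2


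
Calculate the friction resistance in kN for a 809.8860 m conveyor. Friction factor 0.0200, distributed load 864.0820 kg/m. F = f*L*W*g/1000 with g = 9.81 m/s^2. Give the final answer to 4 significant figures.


F = 0.0200 * 809.8860 * 864.0820 * 9.81 / 1000
F = 137.3 kN


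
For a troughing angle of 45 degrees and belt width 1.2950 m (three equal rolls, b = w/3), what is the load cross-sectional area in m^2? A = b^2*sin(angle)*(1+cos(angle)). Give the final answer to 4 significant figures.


b = 1.2950/3 = 0.431667 m
A = 0.431667^2 * sin(45 deg) * (1 + cos(45 deg))
A = 0.2249 m^2


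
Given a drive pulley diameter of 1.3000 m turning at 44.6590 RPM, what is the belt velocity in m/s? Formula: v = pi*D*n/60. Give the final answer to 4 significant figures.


v = pi * 1.3000 * 44.6590 / 60
v = 3.040 m/s


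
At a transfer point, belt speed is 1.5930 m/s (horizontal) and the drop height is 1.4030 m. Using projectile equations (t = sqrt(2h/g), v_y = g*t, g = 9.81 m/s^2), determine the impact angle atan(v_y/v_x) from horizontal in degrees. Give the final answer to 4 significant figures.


t = sqrt(2*1.4030/9.81) = 0.534822 s
v_y = 9.81 * 0.534822 = 5.2466 m/s
angle = atan(5.2466 / 1.5930) = 73.11 deg


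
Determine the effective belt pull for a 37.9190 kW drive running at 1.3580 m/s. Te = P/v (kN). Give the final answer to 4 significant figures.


Te = P / v = 37.9190 / 1.3580
Te = 27.92 kN


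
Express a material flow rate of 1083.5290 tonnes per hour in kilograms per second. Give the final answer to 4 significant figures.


m_dot = 1083.5290 * 1000 / 3600
m_dot = 301.0 kg/s


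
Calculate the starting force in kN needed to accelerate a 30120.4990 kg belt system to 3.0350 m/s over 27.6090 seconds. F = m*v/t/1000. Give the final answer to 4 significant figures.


F = 30120.4990 * 3.0350 / 27.6090 / 1000
F = 3.311 kN


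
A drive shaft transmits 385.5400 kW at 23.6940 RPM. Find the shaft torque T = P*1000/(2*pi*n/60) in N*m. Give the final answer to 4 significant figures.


omega = 2*pi*23.6940/60 = 2.48123 rad/s
T = 385.5400*1000 / 2.48123
T = 155400 N*m


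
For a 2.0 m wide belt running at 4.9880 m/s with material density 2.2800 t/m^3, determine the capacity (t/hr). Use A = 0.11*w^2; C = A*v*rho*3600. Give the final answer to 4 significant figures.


A = 0.11 * 2.0^2 = 0.44 m^2
C = 0.44 * 4.9880 * 2.2800 * 3600
C = 18010 t/hr


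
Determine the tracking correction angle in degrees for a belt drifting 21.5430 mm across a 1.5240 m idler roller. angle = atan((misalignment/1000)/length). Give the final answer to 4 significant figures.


misalign_m = 21.5430 / 1000 = 0.021543 m
angle = atan(0.021543 / 1.5240)
angle = 0.8099 deg


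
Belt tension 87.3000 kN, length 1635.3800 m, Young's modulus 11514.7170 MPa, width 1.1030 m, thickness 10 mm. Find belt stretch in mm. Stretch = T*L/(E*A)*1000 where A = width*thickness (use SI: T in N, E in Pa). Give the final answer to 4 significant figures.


A = 1.1030 * 0.01 = 0.01103 m^2
Stretch = 87.3000*1000 * 1635.3800 / (11514.7170e6 * 0.01103) * 1000
Stretch = 1124 mm


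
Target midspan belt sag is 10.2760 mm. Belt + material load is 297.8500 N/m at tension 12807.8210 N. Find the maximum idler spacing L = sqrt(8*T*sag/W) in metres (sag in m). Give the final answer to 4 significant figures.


sag = 10.2760/1000 = 0.010276 m
L = sqrt(8 * 12807.8210 * 0.010276 / 297.8500)
L = 1.880 m


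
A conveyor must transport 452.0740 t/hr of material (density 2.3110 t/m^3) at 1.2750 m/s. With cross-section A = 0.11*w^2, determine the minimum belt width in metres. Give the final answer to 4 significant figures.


A_req = 452.0740 / (1.2750 * 2.3110 * 3600) = 0.0426184 m^2
w = sqrt(0.0426184 / 0.11)
w = 0.6224 m


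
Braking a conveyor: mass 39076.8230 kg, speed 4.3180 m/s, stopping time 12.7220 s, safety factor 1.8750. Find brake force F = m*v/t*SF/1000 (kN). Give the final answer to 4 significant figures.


F = 39076.8230 * 4.3180 / 12.7220 * 1.8750 / 1000
F = 24.87 kN


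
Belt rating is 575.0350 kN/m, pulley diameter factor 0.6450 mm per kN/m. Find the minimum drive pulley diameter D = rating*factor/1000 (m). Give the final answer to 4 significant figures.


D = 575.0350 * 0.6450 / 1000
D = 0.3709 m


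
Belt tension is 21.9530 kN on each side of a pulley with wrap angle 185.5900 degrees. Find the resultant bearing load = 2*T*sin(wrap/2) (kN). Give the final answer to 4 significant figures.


F = 2 * 21.9530 * sin(185.5900/2 deg)
F = 43.85 kN


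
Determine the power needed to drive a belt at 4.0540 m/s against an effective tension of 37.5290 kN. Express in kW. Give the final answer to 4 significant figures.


P = Te * v = 37.5290 * 4.0540
P = 152.1 kW


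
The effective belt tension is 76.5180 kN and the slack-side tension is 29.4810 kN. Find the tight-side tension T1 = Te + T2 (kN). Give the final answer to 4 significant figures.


T1 = Te + T2 = 76.5180 + 29.4810
T1 = 106.0 kN


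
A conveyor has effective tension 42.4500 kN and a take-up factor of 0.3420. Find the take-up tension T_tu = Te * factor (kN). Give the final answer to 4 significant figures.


T_tu = 42.4500 * 0.3420
T_tu = 14.52 kN


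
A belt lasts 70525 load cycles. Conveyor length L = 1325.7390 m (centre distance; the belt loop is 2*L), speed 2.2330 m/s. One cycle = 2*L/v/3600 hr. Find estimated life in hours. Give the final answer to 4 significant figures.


cycle_time = 2 * 1325.7390 / 2.2330 / 3600 = 0.329835 hr
life = 70525 * 0.329835 = 23260 hours


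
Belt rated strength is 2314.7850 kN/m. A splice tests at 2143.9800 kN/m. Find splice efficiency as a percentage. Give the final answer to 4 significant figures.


Eff = 2143.9800 / 2314.7850 * 100
Eff = 92.62 %


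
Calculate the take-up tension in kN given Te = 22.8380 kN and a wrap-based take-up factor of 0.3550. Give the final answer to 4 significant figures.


T_tu = 22.8380 * 0.3550
T_tu = 8.107 kN


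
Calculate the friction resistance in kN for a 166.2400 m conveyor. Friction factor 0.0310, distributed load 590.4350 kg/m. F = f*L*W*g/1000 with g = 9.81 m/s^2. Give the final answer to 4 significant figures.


F = 0.0310 * 166.2400 * 590.4350 * 9.81 / 1000
F = 29.85 kN


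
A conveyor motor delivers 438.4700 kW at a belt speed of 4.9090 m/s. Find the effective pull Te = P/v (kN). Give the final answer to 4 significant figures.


Te = P / v = 438.4700 / 4.9090
Te = 89.32 kN


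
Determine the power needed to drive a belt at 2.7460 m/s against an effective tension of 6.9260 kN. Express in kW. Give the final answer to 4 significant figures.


P = Te * v = 6.9260 * 2.7460
P = 19.02 kW


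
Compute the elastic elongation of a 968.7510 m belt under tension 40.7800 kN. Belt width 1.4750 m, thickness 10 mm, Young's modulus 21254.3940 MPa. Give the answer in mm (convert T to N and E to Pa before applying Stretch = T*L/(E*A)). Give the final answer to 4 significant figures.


A = 1.4750 * 0.01 = 0.01475 m^2
Stretch = 40.7800*1000 * 968.7510 / (21254.3940e6 * 0.01475) * 1000
Stretch = 126.0 mm


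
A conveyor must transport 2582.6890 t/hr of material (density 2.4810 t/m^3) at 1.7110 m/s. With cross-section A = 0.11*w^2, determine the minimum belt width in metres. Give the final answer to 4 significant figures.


A_req = 2582.6890 / (1.7110 * 2.4810 * 3600) = 0.169002 m^2
w = sqrt(0.169002 / 0.11)
w = 1.240 m


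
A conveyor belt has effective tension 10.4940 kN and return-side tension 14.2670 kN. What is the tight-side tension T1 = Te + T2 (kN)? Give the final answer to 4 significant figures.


T1 = Te + T2 = 10.4940 + 14.2670
T1 = 24.76 kN


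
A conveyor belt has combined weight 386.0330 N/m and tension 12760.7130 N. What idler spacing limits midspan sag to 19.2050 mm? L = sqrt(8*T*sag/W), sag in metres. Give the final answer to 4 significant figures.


sag = 19.2050/1000 = 0.019205 m
L = sqrt(8 * 12760.7130 * 0.019205 / 386.0330)
L = 2.254 m


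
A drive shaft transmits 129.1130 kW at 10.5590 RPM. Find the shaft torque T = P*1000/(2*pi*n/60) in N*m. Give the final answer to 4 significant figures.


omega = 2*pi*10.5590/60 = 1.10574 rad/s
T = 129.1130*1000 / 1.10574
T = 116800 N*m


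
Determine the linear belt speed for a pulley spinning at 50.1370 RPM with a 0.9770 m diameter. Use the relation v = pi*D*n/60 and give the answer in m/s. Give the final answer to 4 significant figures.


v = pi * 0.9770 * 50.1370 / 60
v = 2.565 m/s


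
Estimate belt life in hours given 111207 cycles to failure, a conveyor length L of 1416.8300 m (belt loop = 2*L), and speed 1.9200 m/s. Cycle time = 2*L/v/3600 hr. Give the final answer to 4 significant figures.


cycle_time = 2 * 1416.8300 / 1.9200 / 3600 = 0.409962 hr
life = 111207 * 0.409962 = 45590 hours


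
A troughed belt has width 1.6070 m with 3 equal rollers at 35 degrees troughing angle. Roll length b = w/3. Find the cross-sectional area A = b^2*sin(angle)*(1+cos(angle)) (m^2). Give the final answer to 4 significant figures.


b = 1.6070/3 = 0.535667 m
A = 0.535667^2 * sin(35 deg) * (1 + cos(35 deg))
A = 0.2994 m^2


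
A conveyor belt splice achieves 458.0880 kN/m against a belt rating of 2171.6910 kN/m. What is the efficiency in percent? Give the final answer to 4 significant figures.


Eff = 458.0880 / 2171.6910 * 100
Eff = 21.09 %


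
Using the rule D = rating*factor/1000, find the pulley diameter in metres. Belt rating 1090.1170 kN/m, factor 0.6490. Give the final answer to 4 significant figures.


D = 1090.1170 * 0.6490 / 1000
D = 0.7075 m


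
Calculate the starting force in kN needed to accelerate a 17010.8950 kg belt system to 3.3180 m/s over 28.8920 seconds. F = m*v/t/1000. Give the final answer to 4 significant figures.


F = 17010.8950 * 3.3180 / 28.8920 / 1000
F = 1.954 kN


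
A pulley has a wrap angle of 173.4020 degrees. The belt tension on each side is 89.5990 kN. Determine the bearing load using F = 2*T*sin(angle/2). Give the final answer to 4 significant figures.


F = 2 * 89.5990 * sin(173.4020/2 deg)
F = 178.9 kN


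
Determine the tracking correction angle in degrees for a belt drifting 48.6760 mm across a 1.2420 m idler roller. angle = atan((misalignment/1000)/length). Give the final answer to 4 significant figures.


misalign_m = 48.6760 / 1000 = 0.048676 m
angle = atan(0.048676 / 1.2420)
angle = 2.244 deg


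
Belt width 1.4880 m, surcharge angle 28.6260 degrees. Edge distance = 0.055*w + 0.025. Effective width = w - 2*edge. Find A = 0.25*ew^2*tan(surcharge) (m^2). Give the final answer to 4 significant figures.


edge = 0.055*1.4880 + 0.025 = 0.10684 m
ew = 1.4880 - 2*0.10684 = 1.27432 m
A = 0.25 * 1.27432^2 * tan(28.6260 deg)
A = 0.2216 m^2


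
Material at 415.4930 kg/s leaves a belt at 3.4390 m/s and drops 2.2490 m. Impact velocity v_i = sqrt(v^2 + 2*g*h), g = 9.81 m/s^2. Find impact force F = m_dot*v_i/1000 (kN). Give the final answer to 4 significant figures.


v_i = sqrt(3.4390^2 + 2*9.81*2.2490) = 7.48011 m/s
F = 415.4930 * 7.48011 / 1000
F = 3.108 kN


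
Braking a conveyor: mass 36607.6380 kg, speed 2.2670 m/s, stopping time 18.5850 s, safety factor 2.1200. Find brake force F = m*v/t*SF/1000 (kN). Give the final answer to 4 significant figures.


F = 36607.6380 * 2.2670 / 18.5850 * 2.1200 / 1000
F = 9.467 kN


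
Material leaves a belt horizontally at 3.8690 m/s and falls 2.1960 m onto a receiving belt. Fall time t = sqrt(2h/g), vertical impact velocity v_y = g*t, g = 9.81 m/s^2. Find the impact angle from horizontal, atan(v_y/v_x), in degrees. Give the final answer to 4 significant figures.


t = sqrt(2*2.1960/9.81) = 0.669109 s
v_y = 9.81 * 0.669109 = 6.56396 m/s
angle = atan(6.56396 / 3.8690) = 59.48 deg


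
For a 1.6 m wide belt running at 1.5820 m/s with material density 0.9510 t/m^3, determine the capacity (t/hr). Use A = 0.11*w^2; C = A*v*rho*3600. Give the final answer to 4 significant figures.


A = 0.11 * 1.6^2 = 0.2816 m^2
C = 0.2816 * 1.5820 * 0.9510 * 3600
C = 1525 t/hr


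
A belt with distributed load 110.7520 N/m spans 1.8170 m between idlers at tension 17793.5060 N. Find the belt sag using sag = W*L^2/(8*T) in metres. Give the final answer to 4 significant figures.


sag = 110.7520 * 1.8170^2 / (8 * 17793.5060)
sag = 0.002569 m


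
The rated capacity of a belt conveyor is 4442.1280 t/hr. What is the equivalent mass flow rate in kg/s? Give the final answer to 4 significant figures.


m_dot = 4442.1280 * 1000 / 3600
m_dot = 1234 kg/s


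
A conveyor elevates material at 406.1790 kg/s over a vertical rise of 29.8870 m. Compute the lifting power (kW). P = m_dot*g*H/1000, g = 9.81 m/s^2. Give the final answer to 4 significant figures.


P = 406.1790 * 9.81 * 29.8870 / 1000
P = 119.1 kW


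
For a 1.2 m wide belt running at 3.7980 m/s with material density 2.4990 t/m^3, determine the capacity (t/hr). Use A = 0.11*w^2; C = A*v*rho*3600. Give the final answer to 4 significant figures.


A = 0.11 * 1.2^2 = 0.1584 m^2
C = 0.1584 * 3.7980 * 2.4990 * 3600
C = 5412 t/hr


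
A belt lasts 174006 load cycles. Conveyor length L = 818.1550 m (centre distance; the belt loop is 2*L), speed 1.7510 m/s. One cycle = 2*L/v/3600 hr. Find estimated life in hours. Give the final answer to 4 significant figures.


cycle_time = 2 * 818.1550 / 1.7510 / 3600 = 0.259583 hr
life = 174006 * 0.259583 = 45170 hours


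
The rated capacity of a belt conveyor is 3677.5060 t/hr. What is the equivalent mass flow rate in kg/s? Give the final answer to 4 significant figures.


m_dot = 3677.5060 * 1000 / 3600
m_dot = 1022 kg/s


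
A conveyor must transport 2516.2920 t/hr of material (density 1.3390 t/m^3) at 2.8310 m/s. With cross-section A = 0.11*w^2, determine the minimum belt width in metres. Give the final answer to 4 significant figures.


A_req = 2516.2920 / (2.8310 * 1.3390 * 3600) = 0.18439 m^2
w = sqrt(0.18439 / 0.11)
w = 1.295 m


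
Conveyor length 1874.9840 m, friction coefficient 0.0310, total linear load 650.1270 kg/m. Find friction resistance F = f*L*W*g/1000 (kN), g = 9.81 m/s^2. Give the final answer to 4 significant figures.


F = 0.0310 * 1874.9840 * 650.1270 * 9.81 / 1000
F = 370.7 kN


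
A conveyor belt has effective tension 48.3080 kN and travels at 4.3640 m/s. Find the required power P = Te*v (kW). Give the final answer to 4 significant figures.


P = Te * v = 48.3080 * 4.3640
P = 210.8 kW


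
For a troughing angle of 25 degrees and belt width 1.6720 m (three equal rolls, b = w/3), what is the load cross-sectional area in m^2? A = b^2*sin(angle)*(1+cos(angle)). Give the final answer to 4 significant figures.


b = 1.6720/3 = 0.557333 m
A = 0.557333^2 * sin(25 deg) * (1 + cos(25 deg))
A = 0.2502 m^2


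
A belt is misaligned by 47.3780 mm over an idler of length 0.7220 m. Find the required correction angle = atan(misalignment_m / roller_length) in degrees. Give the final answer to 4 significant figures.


misalign_m = 47.3780 / 1000 = 0.047378 m
angle = atan(0.047378 / 0.7220)
angle = 3.754 deg


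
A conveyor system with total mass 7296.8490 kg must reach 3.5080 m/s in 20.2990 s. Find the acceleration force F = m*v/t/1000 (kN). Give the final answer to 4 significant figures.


F = 7296.8490 * 3.5080 / 20.2990 / 1000
F = 1.261 kN


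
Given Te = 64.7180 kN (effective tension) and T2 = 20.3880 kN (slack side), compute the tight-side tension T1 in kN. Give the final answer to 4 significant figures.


T1 = Te + T2 = 64.7180 + 20.3880
T1 = 85.11 kN


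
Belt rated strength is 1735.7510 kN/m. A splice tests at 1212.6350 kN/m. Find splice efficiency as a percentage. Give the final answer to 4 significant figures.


Eff = 1212.6350 / 1735.7510 * 100
Eff = 69.86 %


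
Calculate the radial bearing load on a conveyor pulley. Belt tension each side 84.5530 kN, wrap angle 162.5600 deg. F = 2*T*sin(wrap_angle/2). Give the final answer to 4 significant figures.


F = 2 * 84.5530 * sin(162.5600/2 deg)
F = 167.2 kN


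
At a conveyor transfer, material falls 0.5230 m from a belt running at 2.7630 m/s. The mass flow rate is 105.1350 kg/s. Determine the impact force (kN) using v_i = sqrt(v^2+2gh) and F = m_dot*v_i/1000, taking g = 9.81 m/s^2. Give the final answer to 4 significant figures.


v_i = sqrt(2.7630^2 + 2*9.81*0.5230) = 4.2303 m/s
F = 105.1350 * 4.2303 / 1000
F = 0.4448 kN


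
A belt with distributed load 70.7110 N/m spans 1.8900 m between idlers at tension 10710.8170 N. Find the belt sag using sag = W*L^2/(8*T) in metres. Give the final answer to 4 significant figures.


sag = 70.7110 * 1.8900^2 / (8 * 10710.8170)
sag = 0.002948 m


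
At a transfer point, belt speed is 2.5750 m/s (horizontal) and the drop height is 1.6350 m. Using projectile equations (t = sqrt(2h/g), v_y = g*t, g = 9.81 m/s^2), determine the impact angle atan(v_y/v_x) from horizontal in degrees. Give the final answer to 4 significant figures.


t = sqrt(2*1.6350/9.81) = 0.57735 s
v_y = 9.81 * 0.57735 = 5.6638 m/s
angle = atan(5.6638 / 2.5750) = 65.55 deg


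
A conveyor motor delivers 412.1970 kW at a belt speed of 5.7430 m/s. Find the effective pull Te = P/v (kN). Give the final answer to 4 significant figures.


Te = P / v = 412.1970 / 5.7430
Te = 71.77 kN


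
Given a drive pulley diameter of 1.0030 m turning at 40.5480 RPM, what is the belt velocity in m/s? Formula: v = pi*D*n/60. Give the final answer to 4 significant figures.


v = pi * 1.0030 * 40.5480 / 60
v = 2.129 m/s


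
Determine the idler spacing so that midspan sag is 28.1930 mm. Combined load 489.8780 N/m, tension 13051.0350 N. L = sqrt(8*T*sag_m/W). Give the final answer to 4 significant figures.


sag = 28.1930/1000 = 0.028193 m
L = sqrt(8 * 13051.0350 * 0.028193 / 489.8780)
L = 2.451 m


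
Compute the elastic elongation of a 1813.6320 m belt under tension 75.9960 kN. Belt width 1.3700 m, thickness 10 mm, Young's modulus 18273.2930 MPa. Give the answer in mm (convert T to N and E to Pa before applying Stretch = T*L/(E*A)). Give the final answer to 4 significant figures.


A = 1.3700 * 0.01 = 0.01370 m^2
Stretch = 75.9960*1000 * 1813.6320 / (18273.2930e6 * 0.01370) * 1000
Stretch = 550.6 mm


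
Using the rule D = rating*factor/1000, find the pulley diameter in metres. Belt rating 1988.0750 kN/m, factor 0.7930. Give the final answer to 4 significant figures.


D = 1988.0750 * 0.7930 / 1000
D = 1.577 m


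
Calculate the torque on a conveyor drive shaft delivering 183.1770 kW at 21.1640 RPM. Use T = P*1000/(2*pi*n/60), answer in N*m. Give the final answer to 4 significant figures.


omega = 2*pi*21.1640/60 = 2.21629 rad/s
T = 183.1770*1000 / 2.21629
T = 82650 N*m


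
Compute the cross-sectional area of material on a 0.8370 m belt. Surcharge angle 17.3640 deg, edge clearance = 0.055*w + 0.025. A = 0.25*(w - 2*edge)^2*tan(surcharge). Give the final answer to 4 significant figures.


edge = 0.055*0.8370 + 0.025 = 0.071035 m
ew = 0.8370 - 2*0.071035 = 0.69493 m
A = 0.25 * 0.69493^2 * tan(17.3640 deg)
A = 0.03775 m^2


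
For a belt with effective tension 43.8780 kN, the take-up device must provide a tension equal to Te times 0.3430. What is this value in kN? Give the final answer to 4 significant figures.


T_tu = 43.8780 * 0.3430
T_tu = 15.05 kN


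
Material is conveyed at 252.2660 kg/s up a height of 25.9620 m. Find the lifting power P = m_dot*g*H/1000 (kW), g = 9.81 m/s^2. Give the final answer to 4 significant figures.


P = 252.2660 * 9.81 * 25.9620 / 1000
P = 64.25 kW


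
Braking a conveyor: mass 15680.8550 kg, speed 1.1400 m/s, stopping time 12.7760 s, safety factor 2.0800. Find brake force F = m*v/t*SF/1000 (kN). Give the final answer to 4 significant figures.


F = 15680.8550 * 1.1400 / 12.7760 * 2.0800 / 1000
F = 2.910 kN


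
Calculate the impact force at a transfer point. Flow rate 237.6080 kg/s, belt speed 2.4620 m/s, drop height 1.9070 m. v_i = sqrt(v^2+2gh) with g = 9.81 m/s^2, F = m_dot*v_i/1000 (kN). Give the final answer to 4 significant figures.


v_i = sqrt(2.4620^2 + 2*9.81*1.9070) = 6.59369 m/s
F = 237.6080 * 6.59369 / 1000
F = 1.567 kN


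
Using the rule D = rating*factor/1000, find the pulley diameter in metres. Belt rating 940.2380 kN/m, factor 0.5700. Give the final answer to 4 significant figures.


D = 940.2380 * 0.5700 / 1000
D = 0.5359 m


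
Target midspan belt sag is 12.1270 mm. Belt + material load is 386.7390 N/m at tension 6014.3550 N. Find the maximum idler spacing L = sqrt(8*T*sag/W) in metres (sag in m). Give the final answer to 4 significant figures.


sag = 12.1270/1000 = 0.012127 m
L = sqrt(8 * 6014.3550 * 0.012127 / 386.7390)
L = 1.228 m


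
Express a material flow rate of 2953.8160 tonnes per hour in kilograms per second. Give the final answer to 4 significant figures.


m_dot = 2953.8160 * 1000 / 3600
m_dot = 820.5 kg/s


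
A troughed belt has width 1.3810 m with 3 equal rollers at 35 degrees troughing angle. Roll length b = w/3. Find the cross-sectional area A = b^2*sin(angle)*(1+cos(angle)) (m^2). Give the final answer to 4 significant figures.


b = 1.3810/3 = 0.460333 m
A = 0.460333^2 * sin(35 deg) * (1 + cos(35 deg))
A = 0.2211 m^2


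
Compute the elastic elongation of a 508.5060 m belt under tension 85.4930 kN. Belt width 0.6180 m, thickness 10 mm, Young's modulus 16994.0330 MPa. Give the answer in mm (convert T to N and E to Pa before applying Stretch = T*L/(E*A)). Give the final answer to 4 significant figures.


A = 0.6180 * 0.01 = 0.00618 m^2
Stretch = 85.4930*1000 * 508.5060 / (16994.0330e6 * 0.00618) * 1000
Stretch = 413.9 mm


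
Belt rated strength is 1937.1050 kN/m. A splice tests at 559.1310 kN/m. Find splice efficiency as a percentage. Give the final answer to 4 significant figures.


Eff = 559.1310 / 1937.1050 * 100
Eff = 28.86 %


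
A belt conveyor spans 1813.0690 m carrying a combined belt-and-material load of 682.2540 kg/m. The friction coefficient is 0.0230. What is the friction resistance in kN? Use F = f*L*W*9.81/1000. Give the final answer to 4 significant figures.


F = 0.0230 * 1813.0690 * 682.2540 * 9.81 / 1000
F = 279.1 kN


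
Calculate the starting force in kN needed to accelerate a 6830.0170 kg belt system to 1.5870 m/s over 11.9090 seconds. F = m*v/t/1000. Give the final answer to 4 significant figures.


F = 6830.0170 * 1.5870 / 11.9090 / 1000
F = 0.9102 kN


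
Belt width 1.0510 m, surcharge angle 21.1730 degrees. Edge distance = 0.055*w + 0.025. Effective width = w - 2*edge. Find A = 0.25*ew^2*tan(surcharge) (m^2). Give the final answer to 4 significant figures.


edge = 0.055*1.0510 + 0.025 = 0.082805 m
ew = 1.0510 - 2*0.082805 = 0.88539 m
A = 0.25 * 0.88539^2 * tan(21.1730 deg)
A = 0.07591 m^2


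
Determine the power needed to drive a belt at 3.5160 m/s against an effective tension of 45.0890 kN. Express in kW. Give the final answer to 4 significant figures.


P = Te * v = 45.0890 * 3.5160
P = 158.5 kW


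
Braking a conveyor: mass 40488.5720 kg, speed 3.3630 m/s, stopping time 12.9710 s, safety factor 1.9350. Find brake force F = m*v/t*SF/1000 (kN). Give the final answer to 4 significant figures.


F = 40488.5720 * 3.3630 / 12.9710 * 1.9350 / 1000
F = 20.31 kN


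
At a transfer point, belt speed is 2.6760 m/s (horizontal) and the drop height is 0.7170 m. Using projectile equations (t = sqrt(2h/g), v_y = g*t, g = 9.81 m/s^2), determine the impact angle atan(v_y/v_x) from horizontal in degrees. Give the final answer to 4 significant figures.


t = sqrt(2*0.7170/9.81) = 0.382331 s
v_y = 9.81 * 0.382331 = 3.75067 m/s
angle = atan(3.75067 / 2.6760) = 54.49 deg


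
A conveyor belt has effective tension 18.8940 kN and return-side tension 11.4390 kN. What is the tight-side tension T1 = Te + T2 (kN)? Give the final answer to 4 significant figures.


T1 = Te + T2 = 18.8940 + 11.4390
T1 = 30.33 kN


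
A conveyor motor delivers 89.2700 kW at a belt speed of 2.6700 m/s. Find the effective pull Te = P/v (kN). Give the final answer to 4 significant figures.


Te = P / v = 89.2700 / 2.6700
Te = 33.43 kN


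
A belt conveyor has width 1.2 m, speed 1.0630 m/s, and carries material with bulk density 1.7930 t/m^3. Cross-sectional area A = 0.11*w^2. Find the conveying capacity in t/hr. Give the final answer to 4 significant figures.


A = 0.11 * 1.2^2 = 0.1584 m^2
C = 0.1584 * 1.0630 * 1.7930 * 3600
C = 1087 t/hr


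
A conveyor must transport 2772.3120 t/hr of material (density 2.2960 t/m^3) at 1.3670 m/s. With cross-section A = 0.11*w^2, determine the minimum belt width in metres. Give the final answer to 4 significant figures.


A_req = 2772.3120 / (1.3670 * 2.2960 * 3600) = 0.245357 m^2
w = sqrt(0.245357 / 0.11)
w = 1.493 m


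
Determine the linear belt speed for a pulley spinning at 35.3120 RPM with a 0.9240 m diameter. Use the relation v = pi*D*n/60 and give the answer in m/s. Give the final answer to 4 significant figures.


v = pi * 0.9240 * 35.3120 / 60
v = 1.708 m/s


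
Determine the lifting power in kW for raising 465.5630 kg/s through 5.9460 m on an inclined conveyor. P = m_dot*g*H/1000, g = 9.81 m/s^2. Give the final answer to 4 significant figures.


P = 465.5630 * 9.81 * 5.9460 / 1000
P = 27.16 kW


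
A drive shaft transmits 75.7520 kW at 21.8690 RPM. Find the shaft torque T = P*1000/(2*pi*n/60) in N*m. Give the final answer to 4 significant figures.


omega = 2*pi*21.8690/60 = 2.29012 rad/s
T = 75.7520*1000 / 2.29012
T = 33080 N*m


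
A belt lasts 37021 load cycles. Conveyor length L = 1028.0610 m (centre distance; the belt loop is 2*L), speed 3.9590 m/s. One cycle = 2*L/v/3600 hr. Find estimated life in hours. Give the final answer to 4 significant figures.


cycle_time = 2 * 1028.0610 / 3.9590 / 3600 = 0.144265 hr
life = 37021 * 0.144265 = 5341 hours


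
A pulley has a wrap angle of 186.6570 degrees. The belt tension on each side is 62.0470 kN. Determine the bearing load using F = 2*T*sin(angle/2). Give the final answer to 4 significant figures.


F = 2 * 62.0470 * sin(186.6570/2 deg)
F = 123.9 kN


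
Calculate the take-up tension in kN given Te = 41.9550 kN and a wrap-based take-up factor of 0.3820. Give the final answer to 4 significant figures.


T_tu = 41.9550 * 0.3820
T_tu = 16.03 kN


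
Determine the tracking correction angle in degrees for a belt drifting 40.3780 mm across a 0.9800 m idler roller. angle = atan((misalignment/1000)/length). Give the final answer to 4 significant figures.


misalign_m = 40.3780 / 1000 = 0.040378 m
angle = atan(0.040378 / 0.9800)
angle = 2.359 deg


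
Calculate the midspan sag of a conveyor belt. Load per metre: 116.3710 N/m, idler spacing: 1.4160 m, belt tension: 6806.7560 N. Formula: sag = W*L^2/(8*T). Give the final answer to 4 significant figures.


sag = 116.3710 * 1.4160^2 / (8 * 6806.7560)
sag = 0.004285 m


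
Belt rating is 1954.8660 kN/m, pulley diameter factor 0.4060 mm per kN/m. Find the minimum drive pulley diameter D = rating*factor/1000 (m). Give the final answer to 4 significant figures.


D = 1954.8660 * 0.4060 / 1000
D = 0.7937 m


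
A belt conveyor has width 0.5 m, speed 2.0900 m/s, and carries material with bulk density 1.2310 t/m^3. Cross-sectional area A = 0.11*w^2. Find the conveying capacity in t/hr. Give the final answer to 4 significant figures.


A = 0.11 * 0.5^2 = 0.0275 m^2
C = 0.0275 * 2.0900 * 1.2310 * 3600
C = 254.7 t/hr


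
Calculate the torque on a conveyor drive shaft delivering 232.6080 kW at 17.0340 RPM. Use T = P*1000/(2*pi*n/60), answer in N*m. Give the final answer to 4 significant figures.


omega = 2*pi*17.0340/60 = 1.7838 rad/s
T = 232.6080*1000 / 1.7838
T = 130400 N*m


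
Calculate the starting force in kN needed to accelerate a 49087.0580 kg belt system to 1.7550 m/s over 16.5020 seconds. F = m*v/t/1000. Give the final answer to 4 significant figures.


F = 49087.0580 * 1.7550 / 16.5020 / 1000
F = 5.220 kN


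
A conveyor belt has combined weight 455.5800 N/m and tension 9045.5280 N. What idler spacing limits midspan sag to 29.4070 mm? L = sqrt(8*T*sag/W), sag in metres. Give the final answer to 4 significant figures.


sag = 29.4070/1000 = 0.029407 m
L = sqrt(8 * 9045.5280 * 0.029407 / 455.5800)
L = 2.161 m


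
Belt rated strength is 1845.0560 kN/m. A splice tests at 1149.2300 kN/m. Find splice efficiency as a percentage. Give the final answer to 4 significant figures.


Eff = 1149.2300 / 1845.0560 * 100
Eff = 62.29 %


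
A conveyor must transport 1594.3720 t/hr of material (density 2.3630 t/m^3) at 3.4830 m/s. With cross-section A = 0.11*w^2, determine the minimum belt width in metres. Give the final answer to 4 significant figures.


A_req = 1594.3720 / (3.4830 * 2.3630 * 3600) = 0.0538109 m^2
w = sqrt(0.0538109 / 0.11)
w = 0.6994 m


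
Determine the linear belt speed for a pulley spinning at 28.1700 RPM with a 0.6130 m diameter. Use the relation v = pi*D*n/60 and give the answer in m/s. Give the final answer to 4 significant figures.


v = pi * 0.6130 * 28.1700 / 60
v = 0.9042 m/s


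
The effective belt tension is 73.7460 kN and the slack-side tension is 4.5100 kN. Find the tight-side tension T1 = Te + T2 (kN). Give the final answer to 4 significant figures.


T1 = Te + T2 = 73.7460 + 4.5100
T1 = 78.26 kN


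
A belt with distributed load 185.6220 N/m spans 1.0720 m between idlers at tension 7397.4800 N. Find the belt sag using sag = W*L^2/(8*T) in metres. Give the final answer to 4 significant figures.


sag = 185.6220 * 1.0720^2 / (8 * 7397.4800)
sag = 0.003605 m


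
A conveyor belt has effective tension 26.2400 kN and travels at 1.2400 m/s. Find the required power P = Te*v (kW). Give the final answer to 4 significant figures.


P = Te * v = 26.2400 * 1.2400
P = 32.54 kW


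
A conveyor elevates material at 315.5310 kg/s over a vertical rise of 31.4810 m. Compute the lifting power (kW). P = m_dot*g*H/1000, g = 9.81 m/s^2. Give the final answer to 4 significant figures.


P = 315.5310 * 9.81 * 31.4810 / 1000
P = 97.45 kW


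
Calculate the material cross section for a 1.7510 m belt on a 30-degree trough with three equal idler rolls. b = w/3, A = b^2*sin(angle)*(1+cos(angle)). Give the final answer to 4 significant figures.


b = 1.7510/3 = 0.583667 m
A = 0.583667^2 * sin(30 deg) * (1 + cos(30 deg))
A = 0.3178 m^2


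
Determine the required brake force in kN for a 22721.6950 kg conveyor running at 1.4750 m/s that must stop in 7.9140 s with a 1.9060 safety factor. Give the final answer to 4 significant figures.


F = 22721.6950 * 1.4750 / 7.9140 * 1.9060 / 1000
F = 8.072 kN


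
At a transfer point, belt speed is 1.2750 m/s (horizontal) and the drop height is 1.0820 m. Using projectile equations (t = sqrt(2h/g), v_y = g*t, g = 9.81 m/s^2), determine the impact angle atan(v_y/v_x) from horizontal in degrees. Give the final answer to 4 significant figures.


t = sqrt(2*1.0820/9.81) = 0.469671 s
v_y = 9.81 * 0.469671 = 4.60747 m/s
angle = atan(4.60747 / 1.2750) = 74.53 deg


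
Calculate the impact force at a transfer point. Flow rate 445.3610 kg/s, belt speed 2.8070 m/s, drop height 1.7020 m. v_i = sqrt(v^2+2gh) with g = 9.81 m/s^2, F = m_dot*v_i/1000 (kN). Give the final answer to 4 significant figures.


v_i = sqrt(2.8070^2 + 2*9.81*1.7020) = 6.42437 m/s
F = 445.3610 * 6.42437 / 1000
F = 2.861 kN


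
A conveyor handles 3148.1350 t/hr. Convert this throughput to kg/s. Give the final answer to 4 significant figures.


m_dot = 3148.1350 * 1000 / 3600
m_dot = 874.5 kg/s


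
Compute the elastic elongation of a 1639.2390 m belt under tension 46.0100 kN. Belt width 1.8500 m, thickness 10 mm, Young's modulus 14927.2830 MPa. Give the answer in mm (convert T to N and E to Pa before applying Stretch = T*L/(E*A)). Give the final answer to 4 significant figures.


A = 1.8500 * 0.01 = 0.01850 m^2
Stretch = 46.0100*1000 * 1639.2390 / (14927.2830e6 * 0.01850) * 1000
Stretch = 273.1 mm


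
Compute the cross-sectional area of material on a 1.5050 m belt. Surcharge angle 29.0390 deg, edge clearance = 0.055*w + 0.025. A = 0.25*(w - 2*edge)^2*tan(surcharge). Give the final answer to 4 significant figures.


edge = 0.055*1.5050 + 0.025 = 0.107775 m
ew = 1.5050 - 2*0.107775 = 1.28945 m
A = 0.25 * 1.28945^2 * tan(29.0390 deg)
A = 0.2308 m^2


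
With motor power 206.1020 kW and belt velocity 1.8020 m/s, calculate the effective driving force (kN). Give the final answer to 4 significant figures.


Te = P / v = 206.1020 / 1.8020
Te = 114.4 kN


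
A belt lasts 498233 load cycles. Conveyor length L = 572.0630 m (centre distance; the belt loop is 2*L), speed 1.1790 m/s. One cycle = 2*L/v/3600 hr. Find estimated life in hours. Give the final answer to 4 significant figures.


cycle_time = 2 * 572.0630 / 1.1790 / 3600 = 0.269561 hr
life = 498233 * 0.269561 = 134300 hours


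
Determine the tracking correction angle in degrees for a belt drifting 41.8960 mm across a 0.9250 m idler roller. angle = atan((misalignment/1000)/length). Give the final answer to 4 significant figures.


misalign_m = 41.8960 / 1000 = 0.041896 m
angle = atan(0.041896 / 0.9250)
angle = 2.593 deg


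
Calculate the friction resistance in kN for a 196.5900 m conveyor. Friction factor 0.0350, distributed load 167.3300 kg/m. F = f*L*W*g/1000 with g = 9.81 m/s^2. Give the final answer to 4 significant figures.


F = 0.0350 * 196.5900 * 167.3300 * 9.81 / 1000
F = 11.29 kN


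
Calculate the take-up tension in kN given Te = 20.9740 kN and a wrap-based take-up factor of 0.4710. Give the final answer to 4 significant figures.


T_tu = 20.9740 * 0.4710
T_tu = 9.879 kN


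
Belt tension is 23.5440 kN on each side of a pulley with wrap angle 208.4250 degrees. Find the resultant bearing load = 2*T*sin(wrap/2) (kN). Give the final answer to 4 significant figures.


F = 2 * 23.5440 * sin(208.4250/2 deg)
F = 45.65 kN


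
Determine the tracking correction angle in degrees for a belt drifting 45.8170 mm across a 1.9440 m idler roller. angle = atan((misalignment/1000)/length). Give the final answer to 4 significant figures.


misalign_m = 45.8170 / 1000 = 0.045817 m
angle = atan(0.045817 / 1.9440)
angle = 1.350 deg


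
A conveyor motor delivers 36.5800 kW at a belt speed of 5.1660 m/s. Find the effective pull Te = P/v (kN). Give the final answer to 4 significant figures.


Te = P / v = 36.5800 / 5.1660
Te = 7.081 kN
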